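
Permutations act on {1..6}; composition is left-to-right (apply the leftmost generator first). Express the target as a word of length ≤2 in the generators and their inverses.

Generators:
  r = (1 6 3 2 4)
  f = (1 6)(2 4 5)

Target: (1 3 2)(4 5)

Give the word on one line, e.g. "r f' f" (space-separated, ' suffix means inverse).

f r

  after f: (1 6)(2 4 5)
  after r: (1 3 2)(4 5)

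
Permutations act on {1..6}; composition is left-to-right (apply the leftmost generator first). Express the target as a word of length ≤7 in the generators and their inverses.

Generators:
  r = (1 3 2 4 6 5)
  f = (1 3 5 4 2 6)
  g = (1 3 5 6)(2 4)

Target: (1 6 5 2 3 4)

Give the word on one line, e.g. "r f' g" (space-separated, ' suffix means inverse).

r' r' g' r g'

  after r': (1 5 6 4 2 3)
  after r': (1 6 2)(3 5 4)
  after g': (1 5 2 6 4)
  after r: (2 5 4 3)
  after g': (1 6 5 2 3 4)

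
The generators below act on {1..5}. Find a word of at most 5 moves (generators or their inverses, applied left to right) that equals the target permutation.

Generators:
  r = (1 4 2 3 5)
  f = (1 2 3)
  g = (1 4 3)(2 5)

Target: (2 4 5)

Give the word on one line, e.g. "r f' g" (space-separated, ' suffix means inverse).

  after r: (1 4 2 3 5)
  after f: (1 4 3 5 2)
  after f: (1 4)(3 5)
  after r': (2 4 5)

r f f r'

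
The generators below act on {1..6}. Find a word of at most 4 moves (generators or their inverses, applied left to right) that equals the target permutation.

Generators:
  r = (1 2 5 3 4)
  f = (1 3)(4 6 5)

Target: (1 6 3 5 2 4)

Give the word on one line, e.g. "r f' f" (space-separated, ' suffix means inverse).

r r f' r'

  after r: (1 2 5 3 4)
  after r: (1 5 4 2 3)
  after f': (1 6 4 2)
  after r': (1 6 3 5 2 4)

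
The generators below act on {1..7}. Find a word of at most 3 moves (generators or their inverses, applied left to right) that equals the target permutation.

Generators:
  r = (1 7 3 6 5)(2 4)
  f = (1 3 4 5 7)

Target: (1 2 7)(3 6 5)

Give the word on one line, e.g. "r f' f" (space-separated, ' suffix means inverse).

r' f' r'

  after r': (1 5 6 3 7)(2 4)
  after f': (1 4 2 3 5 6)
  after r': (1 2 7)(3 6 5)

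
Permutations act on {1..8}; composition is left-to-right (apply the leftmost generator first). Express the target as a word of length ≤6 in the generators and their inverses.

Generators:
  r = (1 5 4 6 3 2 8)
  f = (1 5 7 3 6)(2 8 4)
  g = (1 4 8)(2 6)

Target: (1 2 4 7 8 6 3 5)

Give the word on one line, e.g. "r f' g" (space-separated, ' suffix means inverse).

g' f' r f'

  after g': (1 8 4)(2 6)
  after f': (1 2 3 7 5)(4 6)
  after r: (1 8)(3 7 4)
  after f': (1 2 4 7 8 6 3 5)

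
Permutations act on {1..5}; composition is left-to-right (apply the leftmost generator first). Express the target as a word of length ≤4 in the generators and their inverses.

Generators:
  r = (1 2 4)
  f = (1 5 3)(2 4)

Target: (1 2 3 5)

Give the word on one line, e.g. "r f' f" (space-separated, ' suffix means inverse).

r' f'

  after r': (1 4 2)
  after f': (1 2 3 5)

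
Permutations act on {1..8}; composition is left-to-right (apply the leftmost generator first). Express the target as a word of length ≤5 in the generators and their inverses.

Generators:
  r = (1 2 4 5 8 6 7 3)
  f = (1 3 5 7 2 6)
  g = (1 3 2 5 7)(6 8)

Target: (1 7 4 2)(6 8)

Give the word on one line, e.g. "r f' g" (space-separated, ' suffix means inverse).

g' f g' r'

  after g': (1 7 5 2 3)(6 8)
  after f: (1 2 5 6 8)
  after g': (1 3)(5 8 7)
  after r': (1 7 4 2)(6 8)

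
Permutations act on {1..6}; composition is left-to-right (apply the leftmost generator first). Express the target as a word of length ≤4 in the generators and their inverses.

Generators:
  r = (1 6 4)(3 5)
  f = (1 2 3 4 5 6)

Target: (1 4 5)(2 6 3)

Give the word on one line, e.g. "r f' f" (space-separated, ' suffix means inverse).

  after f': (1 6 5 4 3 2)
  after r: (1 4 5)(2 6 3)

f' r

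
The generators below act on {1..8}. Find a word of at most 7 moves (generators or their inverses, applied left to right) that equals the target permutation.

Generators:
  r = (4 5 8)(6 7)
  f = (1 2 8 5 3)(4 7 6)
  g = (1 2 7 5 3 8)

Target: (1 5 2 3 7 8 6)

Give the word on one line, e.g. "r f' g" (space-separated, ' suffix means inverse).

  after r': (4 8 5)(6 7)
  after g': (1 8 7 6 2)(3 5 4)
  after r': (1 5 8 6 2)(3 4)
  after f': (1 8 7 4 5 2 3 6)
  after r': (1 5 2 3 7 8 6)

r' g' r' f' r'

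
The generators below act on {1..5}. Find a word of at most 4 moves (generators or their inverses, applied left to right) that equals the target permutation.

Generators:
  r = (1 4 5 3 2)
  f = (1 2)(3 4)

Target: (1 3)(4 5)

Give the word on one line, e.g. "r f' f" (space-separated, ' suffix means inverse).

  after f': (1 2)(3 4)
  after r': (1 3)(4 5)

f' r'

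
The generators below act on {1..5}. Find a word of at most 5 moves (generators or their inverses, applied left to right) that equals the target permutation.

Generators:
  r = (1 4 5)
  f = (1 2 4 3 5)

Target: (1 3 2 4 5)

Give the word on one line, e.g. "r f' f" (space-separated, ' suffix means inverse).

  after f': (1 5 3 4 2)
  after f': (1 3 2 5 4)
  after r': (1 3 2 4 5)

f' f' r'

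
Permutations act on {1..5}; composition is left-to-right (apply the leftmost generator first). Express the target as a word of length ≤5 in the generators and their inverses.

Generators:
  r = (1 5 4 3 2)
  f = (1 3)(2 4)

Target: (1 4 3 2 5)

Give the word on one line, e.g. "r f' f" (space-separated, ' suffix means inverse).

f' r' f' f'

  after f': (1 3)(2 4)
  after r': (1 4 3 2 5)
  after f': (1 2 5 3 4)
  after f': (1 4 3 2 5)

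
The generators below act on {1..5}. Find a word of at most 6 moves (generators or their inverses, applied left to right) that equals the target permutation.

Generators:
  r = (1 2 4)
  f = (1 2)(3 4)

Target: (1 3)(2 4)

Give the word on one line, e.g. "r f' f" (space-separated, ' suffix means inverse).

f' r' f' r f

  after f': (1 2)(3 4)
  after r': (2 4 3)
  after f': (1 2 3)
  after r: (1 4)(2 3)
  after f: (1 3)(2 4)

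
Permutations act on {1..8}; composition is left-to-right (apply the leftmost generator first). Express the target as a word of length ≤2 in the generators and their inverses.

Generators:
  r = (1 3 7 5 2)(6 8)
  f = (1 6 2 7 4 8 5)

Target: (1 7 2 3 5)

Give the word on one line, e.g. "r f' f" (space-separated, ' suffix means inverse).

r r

  after r: (1 3 7 5 2)(6 8)
  after r: (1 7 2 3 5)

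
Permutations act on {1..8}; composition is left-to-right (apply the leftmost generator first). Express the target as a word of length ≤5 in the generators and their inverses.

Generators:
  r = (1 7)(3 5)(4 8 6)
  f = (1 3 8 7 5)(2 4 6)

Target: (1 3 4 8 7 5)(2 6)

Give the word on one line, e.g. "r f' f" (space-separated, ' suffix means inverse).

f r r

  after f: (1 3 8 7 5)(2 4 6)
  after r: (1 5 7 3 6 2 8)
  after r: (1 3 4 8 7 5)(2 6)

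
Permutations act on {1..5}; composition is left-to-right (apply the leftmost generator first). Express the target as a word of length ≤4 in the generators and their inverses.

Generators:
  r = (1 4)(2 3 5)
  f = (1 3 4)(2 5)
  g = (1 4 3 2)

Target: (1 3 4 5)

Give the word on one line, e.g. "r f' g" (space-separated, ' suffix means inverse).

  after r': (1 4)(2 5 3)
  after g': (2 5 4)
  after f: (1 3 4 5)

r' g' f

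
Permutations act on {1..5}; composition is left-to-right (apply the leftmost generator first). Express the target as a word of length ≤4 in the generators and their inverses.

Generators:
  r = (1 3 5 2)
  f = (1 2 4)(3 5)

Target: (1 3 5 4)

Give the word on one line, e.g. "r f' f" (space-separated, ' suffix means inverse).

f r' f'

  after f: (1 2 4)(3 5)
  after r': (1 5)(2 4)
  after f': (1 3 5 4)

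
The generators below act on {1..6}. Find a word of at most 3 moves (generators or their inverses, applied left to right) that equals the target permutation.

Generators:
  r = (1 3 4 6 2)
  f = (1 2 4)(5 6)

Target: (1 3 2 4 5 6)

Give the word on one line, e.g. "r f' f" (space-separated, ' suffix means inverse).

  after r: (1 3 4 6 2)
  after f': (1 3 2 4 5 6)

r f'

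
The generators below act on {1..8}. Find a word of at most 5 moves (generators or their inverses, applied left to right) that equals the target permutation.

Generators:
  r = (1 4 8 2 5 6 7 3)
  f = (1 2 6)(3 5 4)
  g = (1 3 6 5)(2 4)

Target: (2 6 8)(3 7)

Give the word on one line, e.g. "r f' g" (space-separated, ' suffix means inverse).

  after g': (1 5 6 3)(2 4)
  after f': (1 3 6 4)(2 5)
  after r: (2 6 8)(3 7)

g' f' r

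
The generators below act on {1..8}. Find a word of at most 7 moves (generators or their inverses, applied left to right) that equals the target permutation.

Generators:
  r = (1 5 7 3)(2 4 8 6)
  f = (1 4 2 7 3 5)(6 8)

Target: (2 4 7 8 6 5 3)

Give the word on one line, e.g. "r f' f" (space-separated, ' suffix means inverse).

f' r' r' f r'

  after f': (1 5 3 7 2 4)(6 8)
  after r': (3 5 7 6 4)
  after r': (1 3)(2 6)(4 7 8)
  after f: (1 5)(2 8)(3 4)(6 7)
  after r': (2 4 7 8 6 5 3)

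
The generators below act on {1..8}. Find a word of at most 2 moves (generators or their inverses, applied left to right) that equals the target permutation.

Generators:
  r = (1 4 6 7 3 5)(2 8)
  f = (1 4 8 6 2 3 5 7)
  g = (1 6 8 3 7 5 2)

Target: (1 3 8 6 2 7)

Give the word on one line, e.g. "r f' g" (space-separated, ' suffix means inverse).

  after f': (1 7 5 3 2 6 8 4)
  after r: (1 3 8 6 2 7)

f' r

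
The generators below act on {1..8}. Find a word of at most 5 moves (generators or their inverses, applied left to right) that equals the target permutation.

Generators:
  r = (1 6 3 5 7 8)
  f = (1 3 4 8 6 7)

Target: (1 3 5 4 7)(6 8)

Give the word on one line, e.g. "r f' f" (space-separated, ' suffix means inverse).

  after r: (1 6 3 5 7 8)
  after r: (1 3 7)(5 8 6)
  after f': (3 6 5 4)
  after r: (1 6 7 8)(4 5)
  after r: (1 3 5 4 7)(6 8)

r r f' r r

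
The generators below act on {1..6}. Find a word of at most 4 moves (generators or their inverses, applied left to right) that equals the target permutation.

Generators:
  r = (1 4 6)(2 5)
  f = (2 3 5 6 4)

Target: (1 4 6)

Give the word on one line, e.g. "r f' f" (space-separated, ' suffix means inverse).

r' r'

  after r': (1 6 4)(2 5)
  after r': (1 4 6)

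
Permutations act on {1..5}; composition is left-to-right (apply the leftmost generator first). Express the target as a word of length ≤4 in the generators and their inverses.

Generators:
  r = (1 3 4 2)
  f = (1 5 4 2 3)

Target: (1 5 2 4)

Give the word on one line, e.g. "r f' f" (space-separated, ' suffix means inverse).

f r

  after f: (1 5 4 2 3)
  after r: (1 5 2 4)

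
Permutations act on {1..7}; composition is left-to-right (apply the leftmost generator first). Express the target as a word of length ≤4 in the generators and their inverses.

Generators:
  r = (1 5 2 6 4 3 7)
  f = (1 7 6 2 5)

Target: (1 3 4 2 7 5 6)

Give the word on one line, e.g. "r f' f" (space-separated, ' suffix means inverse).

  after f: (1 7 6 2 5)
  after r': (1 3 4 6 5 7 2)
  after f: (1 3 4 2 7 5 6)

f r' f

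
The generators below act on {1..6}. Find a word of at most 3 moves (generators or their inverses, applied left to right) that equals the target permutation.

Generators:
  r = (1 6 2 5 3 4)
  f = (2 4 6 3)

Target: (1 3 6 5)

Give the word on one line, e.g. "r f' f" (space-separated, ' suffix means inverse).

r f' r'

  after r: (1 6 2 5 3 4)
  after f': (1 4)(2 5 6 3)
  after r': (1 3 6 5)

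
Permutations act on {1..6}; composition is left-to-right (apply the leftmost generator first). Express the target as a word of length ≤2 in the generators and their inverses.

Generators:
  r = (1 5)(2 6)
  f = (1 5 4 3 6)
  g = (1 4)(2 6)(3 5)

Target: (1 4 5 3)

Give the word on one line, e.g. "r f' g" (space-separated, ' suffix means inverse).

g r'

  after g: (1 4)(2 6)(3 5)
  after r': (1 4 5 3)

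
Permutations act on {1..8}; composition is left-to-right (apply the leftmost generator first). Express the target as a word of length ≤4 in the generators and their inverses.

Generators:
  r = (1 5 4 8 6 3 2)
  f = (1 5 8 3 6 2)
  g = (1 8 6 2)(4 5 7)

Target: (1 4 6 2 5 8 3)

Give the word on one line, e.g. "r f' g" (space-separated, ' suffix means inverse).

  after r: (1 5 4 8 6 3 2)
  after r: (1 4 6 2 5 8 3)

r r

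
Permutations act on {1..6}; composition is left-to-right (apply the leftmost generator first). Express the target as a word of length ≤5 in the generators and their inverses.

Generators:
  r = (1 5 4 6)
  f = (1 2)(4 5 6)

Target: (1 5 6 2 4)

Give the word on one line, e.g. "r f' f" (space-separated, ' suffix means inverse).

r f r r

  after r: (1 5 4 6)
  after f: (1 6 2)
  after r: (2 5 4 6)
  after r: (1 5 6 2 4)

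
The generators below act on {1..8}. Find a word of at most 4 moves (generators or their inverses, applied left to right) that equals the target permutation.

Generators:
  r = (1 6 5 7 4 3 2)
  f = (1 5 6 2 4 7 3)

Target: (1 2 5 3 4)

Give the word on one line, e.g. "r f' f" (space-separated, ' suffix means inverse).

  after r: (1 6 5 7 4 3 2)
  after f: (1 2 5 3 4)

r f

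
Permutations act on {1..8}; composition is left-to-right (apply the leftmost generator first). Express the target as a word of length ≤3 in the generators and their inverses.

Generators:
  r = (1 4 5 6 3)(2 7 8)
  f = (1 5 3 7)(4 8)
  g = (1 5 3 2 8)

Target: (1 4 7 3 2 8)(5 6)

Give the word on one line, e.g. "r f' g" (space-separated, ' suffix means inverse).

  after f: (1 5 3 7)(4 8)
  after r': (1 4 7 3 2 8)(5 6)

f r'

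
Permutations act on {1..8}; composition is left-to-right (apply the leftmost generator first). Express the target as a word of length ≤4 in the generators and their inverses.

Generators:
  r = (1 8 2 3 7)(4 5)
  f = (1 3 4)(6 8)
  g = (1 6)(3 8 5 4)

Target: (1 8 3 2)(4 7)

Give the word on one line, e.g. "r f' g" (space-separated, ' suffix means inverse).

  after g: (1 6)(3 8 5 4)
  after r: (1 6 8 4 7)(2 3)
  after f': (1 8 3 2)(4 7)

g r f'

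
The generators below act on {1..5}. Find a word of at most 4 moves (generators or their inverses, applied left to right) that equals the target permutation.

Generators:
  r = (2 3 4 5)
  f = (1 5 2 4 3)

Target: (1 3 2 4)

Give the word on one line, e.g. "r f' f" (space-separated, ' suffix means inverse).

  after f: (1 5 2 4 3)
  after f: (1 2 3 5 4)
  after r: (1 3 2 4)

f f r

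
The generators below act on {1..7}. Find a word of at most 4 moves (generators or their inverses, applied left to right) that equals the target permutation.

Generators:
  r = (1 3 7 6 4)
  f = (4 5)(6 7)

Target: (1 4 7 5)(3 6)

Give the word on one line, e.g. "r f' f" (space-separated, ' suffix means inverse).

r r f r

  after r: (1 3 7 6 4)
  after r: (1 7 4 3 6)
  after f: (1 6)(3 7 5 4)
  after r: (1 4 7 5)(3 6)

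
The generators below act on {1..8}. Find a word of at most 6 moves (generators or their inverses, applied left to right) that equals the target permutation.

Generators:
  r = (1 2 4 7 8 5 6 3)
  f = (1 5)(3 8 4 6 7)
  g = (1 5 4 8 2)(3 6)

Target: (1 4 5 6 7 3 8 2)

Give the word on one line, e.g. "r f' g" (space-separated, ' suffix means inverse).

g' r g r' r'

  after g': (1 2 8 4 5)(3 6)
  after r: (1 4 6)(2 5)(7 8)
  after g: (1 8 7 2 4 3 6 5)
  after r': (1 7)(3 5)(4 6 8)
  after r': (1 4 5 6 7 3 8 2)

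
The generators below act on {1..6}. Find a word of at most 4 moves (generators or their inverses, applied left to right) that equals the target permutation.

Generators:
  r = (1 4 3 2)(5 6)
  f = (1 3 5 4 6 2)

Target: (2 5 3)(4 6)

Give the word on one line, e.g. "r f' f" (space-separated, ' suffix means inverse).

  after r': (1 2 3 4)(5 6)
  after r': (1 3)(2 4)
  after f': (2 5 3)(4 6)

r' r' f'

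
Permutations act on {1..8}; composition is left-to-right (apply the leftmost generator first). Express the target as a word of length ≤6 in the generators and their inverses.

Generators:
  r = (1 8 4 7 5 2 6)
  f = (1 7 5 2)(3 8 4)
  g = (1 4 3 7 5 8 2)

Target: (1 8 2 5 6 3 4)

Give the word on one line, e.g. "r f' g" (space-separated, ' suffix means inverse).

r r f f

  after r: (1 8 4 7 5 2 6)
  after r: (1 4 5 6 8 7 2)
  after f: (1 3 8 5 6 4 2 7)
  after f: (1 8 2 5 6 3 4)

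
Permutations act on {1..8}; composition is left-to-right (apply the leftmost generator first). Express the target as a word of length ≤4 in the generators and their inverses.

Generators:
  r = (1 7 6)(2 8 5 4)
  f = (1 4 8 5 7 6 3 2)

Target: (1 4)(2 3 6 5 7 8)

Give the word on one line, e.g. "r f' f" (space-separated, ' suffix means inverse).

  after r': (1 6 7)(2 4 5 8)
  after f': (1 7 2)(3 6 5 4 8)
  after r': (2 6 8 3 7 4)
  after f: (1 4)(2 3 6 5 7 8)

r' f' r' f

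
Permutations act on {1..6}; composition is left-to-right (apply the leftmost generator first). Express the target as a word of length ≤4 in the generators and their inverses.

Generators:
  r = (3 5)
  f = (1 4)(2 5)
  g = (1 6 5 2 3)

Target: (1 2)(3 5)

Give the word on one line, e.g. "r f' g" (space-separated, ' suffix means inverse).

r' g' r g

  after r': (3 5)
  after g': (1 3 6)(2 5)
  after r: (1 5 2 3 6)
  after g: (1 2)(3 5)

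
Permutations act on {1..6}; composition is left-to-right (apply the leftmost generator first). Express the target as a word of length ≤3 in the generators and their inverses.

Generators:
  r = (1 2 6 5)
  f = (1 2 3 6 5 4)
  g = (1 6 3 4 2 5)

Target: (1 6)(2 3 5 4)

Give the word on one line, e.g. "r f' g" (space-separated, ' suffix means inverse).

f r

  after f: (1 2 3 6 5 4)
  after r: (1 6)(2 3 5 4)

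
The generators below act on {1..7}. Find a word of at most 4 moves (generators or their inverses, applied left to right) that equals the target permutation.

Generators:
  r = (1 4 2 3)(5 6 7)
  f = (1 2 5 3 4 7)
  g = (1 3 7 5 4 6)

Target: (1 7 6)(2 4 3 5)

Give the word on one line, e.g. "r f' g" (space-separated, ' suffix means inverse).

  after g': (1 6 4 5 7 3)
  after f': (1 6 3 7 5 4 2)
  after r: (1 7 6)(2 4 3 5)

g' f' r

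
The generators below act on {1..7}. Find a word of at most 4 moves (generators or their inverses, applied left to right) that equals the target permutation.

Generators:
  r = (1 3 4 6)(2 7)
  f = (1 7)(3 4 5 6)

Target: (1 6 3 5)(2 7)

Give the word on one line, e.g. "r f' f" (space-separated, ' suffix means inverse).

f f r'

  after f: (1 7)(3 4 5 6)
  after f: (3 5)(4 6)
  after r': (1 6 3 5)(2 7)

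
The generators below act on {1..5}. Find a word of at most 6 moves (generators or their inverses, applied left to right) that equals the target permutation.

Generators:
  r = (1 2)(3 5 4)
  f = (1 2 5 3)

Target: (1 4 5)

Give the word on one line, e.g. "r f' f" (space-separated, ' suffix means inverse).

  after f: (1 2 5 3)
  after f: (1 5)(2 3)
  after r: (1 4 3)(2 5)
  after f': (1 4 5)

f f r f'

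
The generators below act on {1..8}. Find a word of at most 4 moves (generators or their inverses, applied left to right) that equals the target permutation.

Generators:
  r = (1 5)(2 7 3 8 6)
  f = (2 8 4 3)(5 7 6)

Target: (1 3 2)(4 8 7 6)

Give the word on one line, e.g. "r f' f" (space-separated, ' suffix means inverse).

r' f r

  after r': (1 5)(2 6 8 3 7)
  after f: (1 7 8 2 5)(3 6 4)
  after r: (1 3 2)(4 8 7 6)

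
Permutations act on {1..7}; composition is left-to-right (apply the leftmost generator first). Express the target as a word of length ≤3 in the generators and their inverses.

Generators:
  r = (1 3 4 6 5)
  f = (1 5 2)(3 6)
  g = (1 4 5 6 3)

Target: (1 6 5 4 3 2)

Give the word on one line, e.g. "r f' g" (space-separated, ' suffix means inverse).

g f' r

  after g: (1 4 5 6 3)
  after f': (1 4)(2 5 3)
  after r: (1 6 5 4 3 2)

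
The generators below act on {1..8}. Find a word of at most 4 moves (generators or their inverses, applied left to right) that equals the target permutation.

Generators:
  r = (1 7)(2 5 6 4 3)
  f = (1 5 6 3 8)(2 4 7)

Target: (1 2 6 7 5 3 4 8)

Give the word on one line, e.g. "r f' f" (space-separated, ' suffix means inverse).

r f

  after r: (1 7)(2 5 6 4 3)
  after f: (1 2 6 7 5 3 4 8)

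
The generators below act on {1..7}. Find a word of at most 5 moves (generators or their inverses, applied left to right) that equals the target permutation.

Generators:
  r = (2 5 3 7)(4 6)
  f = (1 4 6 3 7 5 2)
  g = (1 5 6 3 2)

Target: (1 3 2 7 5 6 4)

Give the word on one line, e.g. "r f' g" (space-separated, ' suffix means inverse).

  after g: (1 5 6 3 2)
  after f': (1 7 3 5 4)
  after r': (1 3 2 7 5 6 4)

g f' r'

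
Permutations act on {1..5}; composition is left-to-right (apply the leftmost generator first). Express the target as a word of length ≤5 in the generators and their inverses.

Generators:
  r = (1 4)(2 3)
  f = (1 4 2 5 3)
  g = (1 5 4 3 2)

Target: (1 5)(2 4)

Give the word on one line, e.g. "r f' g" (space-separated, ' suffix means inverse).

  after g: (1 5 4 3 2)
  after r: (1 5)(2 4)
  after g': (2 5)(3 4)
  after f': (1 3)(4 5)
  after f': (1 5)(2 4)

g r g' f' f'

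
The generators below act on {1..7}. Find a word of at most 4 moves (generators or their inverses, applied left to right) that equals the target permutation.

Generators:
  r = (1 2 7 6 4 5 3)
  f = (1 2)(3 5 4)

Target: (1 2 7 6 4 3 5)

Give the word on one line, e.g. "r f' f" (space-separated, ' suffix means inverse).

f f r

  after f: (1 2)(3 5 4)
  after f: (3 4 5)
  after r: (1 2 7 6 4 3 5)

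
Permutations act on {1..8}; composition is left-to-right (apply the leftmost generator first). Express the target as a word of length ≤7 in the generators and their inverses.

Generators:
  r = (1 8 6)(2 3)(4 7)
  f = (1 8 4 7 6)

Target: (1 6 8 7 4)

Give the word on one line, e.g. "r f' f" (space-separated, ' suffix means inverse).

  after r': (1 6 8)(2 3)(4 7)
  after r': (1 8 6)
  after r': (2 3)(4 7)
  after f: (1 8 4 6)(2 3)
  after r: (1 6 8 7 4)

r' r' r' f r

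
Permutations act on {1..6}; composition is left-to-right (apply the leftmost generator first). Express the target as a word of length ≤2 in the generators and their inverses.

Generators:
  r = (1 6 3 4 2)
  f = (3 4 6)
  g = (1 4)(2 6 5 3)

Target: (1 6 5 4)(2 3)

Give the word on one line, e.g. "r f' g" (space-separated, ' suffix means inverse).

g f

  after g: (1 4)(2 6 5 3)
  after f: (1 6 5 4)(2 3)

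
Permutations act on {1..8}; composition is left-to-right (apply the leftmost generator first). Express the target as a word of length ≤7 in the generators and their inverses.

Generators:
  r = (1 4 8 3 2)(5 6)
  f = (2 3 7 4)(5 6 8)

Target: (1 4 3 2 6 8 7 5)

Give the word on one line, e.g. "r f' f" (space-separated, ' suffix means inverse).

f' r f' r f

  after f': (2 4 7 3)(5 8 6)
  after r: (1 4 7 2 8 5 3)
  after f': (1 7 4 3)(2 6 5)
  after r: (1 7 8 3 4 2 5)
  after f: (1 4 3 2 6 8 7 5)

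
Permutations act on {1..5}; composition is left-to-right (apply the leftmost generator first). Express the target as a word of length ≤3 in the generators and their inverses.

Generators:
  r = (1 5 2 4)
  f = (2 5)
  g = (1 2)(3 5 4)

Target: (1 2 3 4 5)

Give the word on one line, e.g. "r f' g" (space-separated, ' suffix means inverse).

  after f': (2 5)
  after g': (1 2 3 4 5)

f' g'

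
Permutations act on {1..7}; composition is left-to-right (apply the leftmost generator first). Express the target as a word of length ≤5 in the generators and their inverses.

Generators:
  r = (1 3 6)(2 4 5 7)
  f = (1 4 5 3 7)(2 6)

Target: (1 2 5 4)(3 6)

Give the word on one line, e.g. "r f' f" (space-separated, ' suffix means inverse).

  after f: (1 4 5 3 7)(2 6)
  after f: (1 5 7 4 3)
  after r: (1 7 5 2 4 6)
  after r: (1 2 5 4)(3 6)

f f r r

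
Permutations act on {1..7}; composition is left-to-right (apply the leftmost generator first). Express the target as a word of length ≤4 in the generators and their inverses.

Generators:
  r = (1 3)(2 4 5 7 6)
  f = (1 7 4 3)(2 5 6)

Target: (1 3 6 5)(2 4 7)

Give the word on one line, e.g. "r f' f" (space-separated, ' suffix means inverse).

r' f r

  after r': (1 3)(2 6 7 5 4)
  after f: (3 7 6 4 5)
  after r: (1 3 6 5)(2 4 7)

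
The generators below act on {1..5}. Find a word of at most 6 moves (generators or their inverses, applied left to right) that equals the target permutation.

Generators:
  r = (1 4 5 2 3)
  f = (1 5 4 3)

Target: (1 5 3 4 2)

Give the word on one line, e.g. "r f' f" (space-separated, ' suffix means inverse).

f' r' f r'

  after f': (1 3 4 5)
  after r': (1 2 5 3)
  after f: (1 2 4 3 5)
  after r': (1 5 3 4 2)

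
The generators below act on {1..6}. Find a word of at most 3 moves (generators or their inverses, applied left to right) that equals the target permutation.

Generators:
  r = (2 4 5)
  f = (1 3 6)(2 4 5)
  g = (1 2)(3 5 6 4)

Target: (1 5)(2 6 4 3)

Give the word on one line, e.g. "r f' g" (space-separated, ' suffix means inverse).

  after g': (1 2)(3 4 6 5)
  after f': (1 5)(2 6 4 3)

g' f'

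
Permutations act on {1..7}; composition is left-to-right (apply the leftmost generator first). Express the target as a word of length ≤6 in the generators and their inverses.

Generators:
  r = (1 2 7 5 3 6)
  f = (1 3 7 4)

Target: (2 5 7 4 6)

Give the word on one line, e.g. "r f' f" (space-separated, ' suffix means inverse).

r' f r' f'

  after r': (1 6 3 5 7 2)
  after f: (1 6 7 2 3 5 4)
  after r': (1 3 7)(2 5 4 6)
  after f': (2 5 7 4 6)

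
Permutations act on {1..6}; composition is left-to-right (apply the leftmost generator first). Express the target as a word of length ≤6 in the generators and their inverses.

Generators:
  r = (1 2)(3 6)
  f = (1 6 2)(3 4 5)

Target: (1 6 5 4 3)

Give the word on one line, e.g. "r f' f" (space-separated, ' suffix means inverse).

r f' f' f' f'

  after r: (1 2)(3 6)
  after f': (1 6 5 4 3)
  after f': (2 6 4 5 3)
  after f': (1 2)(3 6)
  after f': (1 6 5 4 3)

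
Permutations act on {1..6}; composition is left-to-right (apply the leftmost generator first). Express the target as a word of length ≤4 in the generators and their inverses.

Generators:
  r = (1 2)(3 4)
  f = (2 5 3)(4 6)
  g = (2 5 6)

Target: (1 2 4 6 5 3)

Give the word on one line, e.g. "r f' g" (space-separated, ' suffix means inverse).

g f r

  after g: (2 5 6)
  after f: (2 3)(4 6 5)
  after r: (1 2 4 6 5 3)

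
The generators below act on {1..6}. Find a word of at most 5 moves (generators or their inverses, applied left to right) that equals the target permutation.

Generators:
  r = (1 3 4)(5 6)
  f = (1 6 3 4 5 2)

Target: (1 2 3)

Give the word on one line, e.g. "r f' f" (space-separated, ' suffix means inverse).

  after r: (1 3 4)(5 6)
  after f: (1 4 6 2)(3 5)
  after f: (1 5 4 3 2 6)
  after f: (1 2 3)

r f f f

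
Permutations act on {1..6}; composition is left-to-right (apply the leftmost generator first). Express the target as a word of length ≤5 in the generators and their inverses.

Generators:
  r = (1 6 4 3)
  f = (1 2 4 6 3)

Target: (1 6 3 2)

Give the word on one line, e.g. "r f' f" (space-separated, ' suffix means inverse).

  after f: (1 2 4 6 3)
  after f: (1 4 3 2 6)
  after r': (1 6 3 2)

f f r'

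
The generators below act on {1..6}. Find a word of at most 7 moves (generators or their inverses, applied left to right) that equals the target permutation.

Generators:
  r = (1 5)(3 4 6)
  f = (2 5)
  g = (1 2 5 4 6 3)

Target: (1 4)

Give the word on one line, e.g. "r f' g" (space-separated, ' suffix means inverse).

f' r' f' f' g

  after f': (2 5)
  after r': (1 5 2)(3 6 4)
  after f': (1 2)(3 6 4)
  after f': (1 5 2)(3 6 4)
  after g: (1 4)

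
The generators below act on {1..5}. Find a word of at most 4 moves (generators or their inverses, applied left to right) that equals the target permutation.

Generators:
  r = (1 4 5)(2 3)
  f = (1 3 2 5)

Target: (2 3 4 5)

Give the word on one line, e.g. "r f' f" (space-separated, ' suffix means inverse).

f' r' r'

  after f': (1 5 2 3)
  after r': (1 4)(3 5)
  after r': (2 3 4 5)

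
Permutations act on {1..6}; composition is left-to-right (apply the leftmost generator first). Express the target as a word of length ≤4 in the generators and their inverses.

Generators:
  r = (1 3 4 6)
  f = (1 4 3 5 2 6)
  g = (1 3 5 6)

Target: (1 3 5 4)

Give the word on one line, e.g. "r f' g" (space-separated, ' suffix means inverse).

  after g': (1 6 5 3)
  after r: (4 6 5)
  after g: (1 3 5 4)

g' r g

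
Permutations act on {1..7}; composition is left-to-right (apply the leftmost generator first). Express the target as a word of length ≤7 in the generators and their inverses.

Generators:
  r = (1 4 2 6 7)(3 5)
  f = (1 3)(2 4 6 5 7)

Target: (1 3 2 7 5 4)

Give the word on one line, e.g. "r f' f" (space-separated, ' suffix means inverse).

  after r': (1 7 6 2 4)(3 5)
  after r': (1 6 4 7 2)
  after f': (1 4 5 6 2 3)
  after r': (2 5)(3 7 6 4)
  after f: (1 3 2 7 5 4)

r' r' f' r' f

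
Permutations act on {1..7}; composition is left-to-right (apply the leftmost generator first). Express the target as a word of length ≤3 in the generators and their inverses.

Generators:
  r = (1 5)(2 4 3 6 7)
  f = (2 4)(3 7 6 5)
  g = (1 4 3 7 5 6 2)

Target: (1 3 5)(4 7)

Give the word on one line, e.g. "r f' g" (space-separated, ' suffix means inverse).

r f

  after r: (1 5)(2 4 3 6 7)
  after f: (1 3 5)(4 7)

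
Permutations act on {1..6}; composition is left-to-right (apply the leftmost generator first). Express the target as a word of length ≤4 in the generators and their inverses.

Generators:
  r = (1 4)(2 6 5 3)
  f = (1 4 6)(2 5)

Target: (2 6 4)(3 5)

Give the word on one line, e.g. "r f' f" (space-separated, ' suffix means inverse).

f r r r

  after f: (1 4 6)(2 5)
  after r: (2 3)(4 5 6)
  after r: (1 4 3 6)
  after r: (2 6 4)(3 5)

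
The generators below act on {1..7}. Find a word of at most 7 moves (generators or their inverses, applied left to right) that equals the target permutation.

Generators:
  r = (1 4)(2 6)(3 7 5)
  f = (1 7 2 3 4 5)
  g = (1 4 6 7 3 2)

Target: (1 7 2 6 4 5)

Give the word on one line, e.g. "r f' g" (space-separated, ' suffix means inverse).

r g' f' g r'

  after r: (1 4)(2 6)(3 7 5)
  after g': (2 4)(3 6)(5 7)
  after f': (1 5)(2 3 6)(4 7)
  after g: (1 5 4 3 7 6)
  after r': (1 7 2 6 4 5)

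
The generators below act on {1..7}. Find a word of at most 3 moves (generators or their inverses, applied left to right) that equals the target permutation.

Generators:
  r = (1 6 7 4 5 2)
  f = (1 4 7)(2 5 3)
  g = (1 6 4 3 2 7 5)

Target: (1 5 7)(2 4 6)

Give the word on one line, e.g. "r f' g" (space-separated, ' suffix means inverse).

  after r': (1 2 5 4 7 6)
  after r': (1 5 7)(2 4 6)

r' r'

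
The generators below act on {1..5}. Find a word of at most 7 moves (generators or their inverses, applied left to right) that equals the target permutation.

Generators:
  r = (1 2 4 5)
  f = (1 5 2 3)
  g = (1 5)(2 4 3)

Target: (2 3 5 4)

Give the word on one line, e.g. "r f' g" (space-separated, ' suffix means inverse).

  after f': (1 3 2 5)
  after r': (1 3)(2 4)
  after g: (1 2 3 5)
  after f': (1 5 3)
  after g': (2 3 5 4)

f' r' g f' g'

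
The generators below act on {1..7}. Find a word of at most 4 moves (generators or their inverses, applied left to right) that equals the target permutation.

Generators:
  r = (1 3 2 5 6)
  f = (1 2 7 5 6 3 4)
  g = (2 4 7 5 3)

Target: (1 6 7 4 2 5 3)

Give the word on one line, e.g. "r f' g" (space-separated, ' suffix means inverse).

  after r': (1 6 5 2 3)
  after g': (1 6 7 4 2 5 3)

r' g'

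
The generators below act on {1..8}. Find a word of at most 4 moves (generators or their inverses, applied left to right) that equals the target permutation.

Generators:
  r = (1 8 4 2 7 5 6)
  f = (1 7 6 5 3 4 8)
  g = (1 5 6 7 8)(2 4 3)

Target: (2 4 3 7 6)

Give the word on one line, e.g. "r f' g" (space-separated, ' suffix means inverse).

  after f': (1 8 4 3 5 6 7)
  after r': (2 4 3 7 6)

f' r'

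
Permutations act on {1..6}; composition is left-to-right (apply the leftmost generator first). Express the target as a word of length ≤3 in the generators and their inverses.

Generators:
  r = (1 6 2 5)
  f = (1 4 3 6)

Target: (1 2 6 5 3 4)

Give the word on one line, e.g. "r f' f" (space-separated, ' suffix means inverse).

  after r: (1 6 2 5)
  after r: (1 2)(5 6)
  after f': (1 2 6 5 3 4)

r r f'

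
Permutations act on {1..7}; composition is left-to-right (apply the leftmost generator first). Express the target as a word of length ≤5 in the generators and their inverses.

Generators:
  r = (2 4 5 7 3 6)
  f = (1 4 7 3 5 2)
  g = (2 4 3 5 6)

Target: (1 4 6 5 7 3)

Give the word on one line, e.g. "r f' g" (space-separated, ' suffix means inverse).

g' g' f

  after g': (2 6 5 3 4)
  after g': (2 5 4 6 3)
  after f: (1 4 6 5 7 3)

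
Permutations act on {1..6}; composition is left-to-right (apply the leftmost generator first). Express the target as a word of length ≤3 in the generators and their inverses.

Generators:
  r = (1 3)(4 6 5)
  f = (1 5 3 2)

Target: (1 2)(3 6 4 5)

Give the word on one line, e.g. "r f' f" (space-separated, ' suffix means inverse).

  after f': (1 2 3 5)
  after r': (1 2)(3 6 4 5)

f' r'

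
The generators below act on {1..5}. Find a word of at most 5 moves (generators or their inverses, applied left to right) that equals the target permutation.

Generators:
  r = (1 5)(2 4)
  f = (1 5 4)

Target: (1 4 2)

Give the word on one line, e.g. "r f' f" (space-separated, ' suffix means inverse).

r' f r r

  after r': (1 5)(2 4)
  after f: (1 4 2)
  after r: (1 2 5)
  after r: (1 4 2)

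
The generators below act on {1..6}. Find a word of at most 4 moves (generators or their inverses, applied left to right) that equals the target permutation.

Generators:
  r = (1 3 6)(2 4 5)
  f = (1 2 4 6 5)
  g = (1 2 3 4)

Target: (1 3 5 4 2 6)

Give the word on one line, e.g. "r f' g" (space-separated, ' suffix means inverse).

  after f': (1 5 6 4 2)
  after r: (1 2 3 6 5)
  after g: (1 3 6 5 2 4)
  after f: (1 3 5 4 2 6)

f' r g f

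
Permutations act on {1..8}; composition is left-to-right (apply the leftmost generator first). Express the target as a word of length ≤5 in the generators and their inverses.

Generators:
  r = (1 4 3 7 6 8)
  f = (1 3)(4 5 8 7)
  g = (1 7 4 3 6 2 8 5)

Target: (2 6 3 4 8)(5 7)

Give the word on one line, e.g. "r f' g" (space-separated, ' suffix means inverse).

g' r' f' r'

  after g': (1 5 8 2 6 3 4 7)
  after r': (1 5 6 4 3)(2 7 8)
  after f': (1 4)(2 8)(5 6 7)
  after r': (2 6 3 4 8)(5 7)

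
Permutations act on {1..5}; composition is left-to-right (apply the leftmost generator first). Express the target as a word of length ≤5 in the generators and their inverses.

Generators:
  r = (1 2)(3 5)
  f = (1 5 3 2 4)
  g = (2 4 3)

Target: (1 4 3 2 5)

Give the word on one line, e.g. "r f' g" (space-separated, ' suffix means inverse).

r g' f g

  after r: (1 2)(3 5)
  after g': (1 3 5 4 2)
  after f: (1 2 5)
  after g: (1 4 3 2 5)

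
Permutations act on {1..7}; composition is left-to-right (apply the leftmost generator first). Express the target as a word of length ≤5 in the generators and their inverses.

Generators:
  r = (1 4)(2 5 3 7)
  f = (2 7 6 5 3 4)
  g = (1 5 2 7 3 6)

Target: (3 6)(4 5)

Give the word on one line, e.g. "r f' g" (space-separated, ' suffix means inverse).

f r' g' r

  after f: (2 7 6 5 3 4)
  after r': (1 4 7 6 2 3)
  after g': (1 4 2 7 3 6 5)
  after r: (3 6)(4 5)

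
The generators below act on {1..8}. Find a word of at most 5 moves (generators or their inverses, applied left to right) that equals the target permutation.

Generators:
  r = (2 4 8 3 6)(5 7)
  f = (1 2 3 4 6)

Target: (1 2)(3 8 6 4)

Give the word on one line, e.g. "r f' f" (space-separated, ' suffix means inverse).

  after r: (2 4 8 3 6)(5 7)
  after r: (2 8 6 4 3)
  after r: (2 3 4 6 8)(5 7)
  after r: (2 6 3 8 4)
  after f: (1 2)(3 8 6 4)

r r r r f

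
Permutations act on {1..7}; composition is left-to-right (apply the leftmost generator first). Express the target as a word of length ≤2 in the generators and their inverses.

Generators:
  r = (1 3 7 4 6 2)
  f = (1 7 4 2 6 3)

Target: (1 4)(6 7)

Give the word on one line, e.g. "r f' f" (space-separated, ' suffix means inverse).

f r

  after f: (1 7 4 2 6 3)
  after r: (1 4)(6 7)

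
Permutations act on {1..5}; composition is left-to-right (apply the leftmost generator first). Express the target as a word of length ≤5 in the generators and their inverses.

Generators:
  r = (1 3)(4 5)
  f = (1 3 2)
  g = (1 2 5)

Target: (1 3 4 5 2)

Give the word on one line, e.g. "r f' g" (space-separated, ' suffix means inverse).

  after f: (1 3 2)
  after f: (1 2 3)
  after g: (1 5)(2 3)
  after g: (2 3 5)
  after r': (1 3 4 5 2)

f f g g r'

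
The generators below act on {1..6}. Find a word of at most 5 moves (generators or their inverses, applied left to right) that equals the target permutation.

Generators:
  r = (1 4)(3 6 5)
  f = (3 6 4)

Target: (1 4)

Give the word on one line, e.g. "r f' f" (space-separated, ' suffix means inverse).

  after r: (1 4)(3 6 5)
  after r: (3 5 6)
  after r: (1 4)

r r r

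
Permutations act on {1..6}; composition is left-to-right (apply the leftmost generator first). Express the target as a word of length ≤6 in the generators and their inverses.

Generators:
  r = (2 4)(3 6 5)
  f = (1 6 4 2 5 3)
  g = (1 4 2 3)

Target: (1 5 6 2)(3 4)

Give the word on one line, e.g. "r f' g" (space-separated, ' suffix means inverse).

  after r: (2 4)(3 6 5)
  after f': (1 3)(2 6)
  after r': (1 5 6 4 2 3)
  after g: (1 5 6 2)(3 4)

r f' r' g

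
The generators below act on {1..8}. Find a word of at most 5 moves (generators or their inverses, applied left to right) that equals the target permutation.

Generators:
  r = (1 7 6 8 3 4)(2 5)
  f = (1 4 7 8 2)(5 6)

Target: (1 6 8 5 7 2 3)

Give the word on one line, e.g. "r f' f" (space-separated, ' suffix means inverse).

f' r f'

  after f': (1 2 8 7 4)(5 6)
  after r: (1 5 8 6 2 3 4 7)
  after f': (1 6 8 5 7 2 3)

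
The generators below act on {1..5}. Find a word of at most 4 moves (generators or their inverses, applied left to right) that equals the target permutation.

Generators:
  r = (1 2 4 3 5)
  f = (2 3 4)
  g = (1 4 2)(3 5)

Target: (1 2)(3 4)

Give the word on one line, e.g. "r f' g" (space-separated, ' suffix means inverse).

  after g': (1 2 4)(3 5)
  after r: (1 4 2 3)
  after g': (2 5 3)
  after r: (1 2)(3 4)

g' r g' r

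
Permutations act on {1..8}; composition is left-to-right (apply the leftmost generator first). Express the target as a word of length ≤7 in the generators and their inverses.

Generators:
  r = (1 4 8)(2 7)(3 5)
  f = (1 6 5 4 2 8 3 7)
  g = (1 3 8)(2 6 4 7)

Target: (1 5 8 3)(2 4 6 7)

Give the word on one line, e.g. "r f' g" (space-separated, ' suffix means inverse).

g r' r' r' g

  after g: (1 3 8)(2 6 4 7)
  after r': (1 5 3 4 2 6)
  after r': (1 3)(2 6 8 4 7)
  after r': (1 5 3 8)(2 6 4)
  after g: (1 5 8 3)(2 4 6 7)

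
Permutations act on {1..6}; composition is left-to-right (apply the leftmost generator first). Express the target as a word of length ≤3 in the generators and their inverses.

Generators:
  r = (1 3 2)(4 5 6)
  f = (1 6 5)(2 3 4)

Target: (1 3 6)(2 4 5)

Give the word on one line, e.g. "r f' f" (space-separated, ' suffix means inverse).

r f' r'

  after r: (1 3 2)(4 5 6)
  after f': (1 2 5)(3 4 6)
  after r': (1 3 6)(2 4 5)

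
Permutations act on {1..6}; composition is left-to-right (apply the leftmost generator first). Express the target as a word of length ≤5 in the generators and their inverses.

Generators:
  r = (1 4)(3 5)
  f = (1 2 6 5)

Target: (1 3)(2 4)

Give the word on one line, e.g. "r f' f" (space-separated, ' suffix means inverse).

f' r f r r

  after f': (1 5 6 2)
  after r: (1 3 5 6 2 4)
  after f: (1 3)(2 4)
  after r: (1 5 3 4 2)
  after r: (1 3)(2 4)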